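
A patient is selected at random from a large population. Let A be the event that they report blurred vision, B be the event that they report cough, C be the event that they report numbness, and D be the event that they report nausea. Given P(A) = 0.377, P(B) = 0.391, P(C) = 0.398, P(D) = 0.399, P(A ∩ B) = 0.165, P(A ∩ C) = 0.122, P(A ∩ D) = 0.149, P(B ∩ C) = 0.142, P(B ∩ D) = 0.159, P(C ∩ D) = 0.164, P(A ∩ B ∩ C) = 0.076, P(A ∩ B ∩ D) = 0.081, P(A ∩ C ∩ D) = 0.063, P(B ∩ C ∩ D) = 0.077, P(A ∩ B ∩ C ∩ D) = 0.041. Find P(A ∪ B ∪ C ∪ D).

Using inclusion–exclusion:
P(A ∪ B ∪ C ∪ D) = 0.377 + 0.391 + 0.398 + 0.399 − 0.165 − 0.122 − 0.149 − 0.142 − 0.159 − 0.164 + 0.076 + 0.081 + 0.063 + 0.077 − 0.041 = 0.920

0.920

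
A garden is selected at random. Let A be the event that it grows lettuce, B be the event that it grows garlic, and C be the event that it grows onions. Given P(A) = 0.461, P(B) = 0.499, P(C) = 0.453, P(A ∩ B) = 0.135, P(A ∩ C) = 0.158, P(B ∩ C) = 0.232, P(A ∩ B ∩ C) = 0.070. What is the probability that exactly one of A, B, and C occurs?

0.573

P(exactly one) = 0.461 + 0.499 + 0.453 − 2·0.135 − 2·0.158 − 2·0.232 + 3·0.070 = 0.573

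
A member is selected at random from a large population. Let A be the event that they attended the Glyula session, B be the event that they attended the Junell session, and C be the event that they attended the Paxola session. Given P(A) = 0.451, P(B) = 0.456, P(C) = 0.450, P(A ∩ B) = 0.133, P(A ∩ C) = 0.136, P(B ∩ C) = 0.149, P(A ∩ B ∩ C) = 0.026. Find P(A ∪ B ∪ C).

By inclusion–exclusion:
P(A ∪ B ∪ C) = 0.451 + 0.456 + 0.450 − 0.133 − 0.136 − 0.149 + 0.026 = 0.965

0.965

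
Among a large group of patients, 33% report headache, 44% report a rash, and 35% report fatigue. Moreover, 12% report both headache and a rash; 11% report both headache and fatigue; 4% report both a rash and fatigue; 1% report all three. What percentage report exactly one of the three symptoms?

61%

P(exactly one) = 33 + 44 + 35 − 2·12 − 2·11 − 2·4 + 3·1 = 61%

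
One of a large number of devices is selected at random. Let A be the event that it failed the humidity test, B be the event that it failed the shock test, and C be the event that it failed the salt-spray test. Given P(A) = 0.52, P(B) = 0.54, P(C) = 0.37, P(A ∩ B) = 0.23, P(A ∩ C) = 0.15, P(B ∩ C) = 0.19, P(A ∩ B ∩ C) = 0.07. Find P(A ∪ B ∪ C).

Apply inclusion-exclusion:
P(A ∪ B ∪ C) = 0.52 + 0.54 + 0.37 − 0.23 − 0.15 − 0.19 + 0.07 = 0.93

0.93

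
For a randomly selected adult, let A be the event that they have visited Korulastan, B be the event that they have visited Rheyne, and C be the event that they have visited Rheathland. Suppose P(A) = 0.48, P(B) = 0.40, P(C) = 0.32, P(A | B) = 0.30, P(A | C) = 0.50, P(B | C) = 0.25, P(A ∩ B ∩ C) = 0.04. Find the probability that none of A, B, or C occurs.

P(A ∩ B) = P(B)·P(A|B) = 0.40 × 0.30 = 0.12
P(A ∩ C) = P(C)·P(A|C) = 0.32 × 0.50 = 0.16
P(B ∩ C) = P(C)·P(B|C) = 0.32 × 0.25 = 0.08
P(A ∪ B ∪ C) = 0.48 + 0.40 + 0.32 − 0.12 − 0.16 − 0.08 + 0.04 = 0.88
P(none) = 1 − 0.88 = 0.12

0.12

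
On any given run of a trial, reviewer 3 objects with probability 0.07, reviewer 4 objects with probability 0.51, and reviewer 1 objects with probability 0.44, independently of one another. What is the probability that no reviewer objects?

0.255192

Independence gives P(none) = ∏(1 − pᵢ).
P(none) = (1 − 0.07) × (1 − 0.51) × (1 − 0.44) = 0.93 × 0.49 × 0.56 = 0.255192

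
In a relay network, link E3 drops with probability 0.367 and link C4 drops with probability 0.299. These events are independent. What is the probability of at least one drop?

0.556267

P(none) = (1 − 0.367) × (1 − 0.299) = 0.633 × 0.701 = 0.443733
P(at least one) = 1 − 0.443733 = 0.556267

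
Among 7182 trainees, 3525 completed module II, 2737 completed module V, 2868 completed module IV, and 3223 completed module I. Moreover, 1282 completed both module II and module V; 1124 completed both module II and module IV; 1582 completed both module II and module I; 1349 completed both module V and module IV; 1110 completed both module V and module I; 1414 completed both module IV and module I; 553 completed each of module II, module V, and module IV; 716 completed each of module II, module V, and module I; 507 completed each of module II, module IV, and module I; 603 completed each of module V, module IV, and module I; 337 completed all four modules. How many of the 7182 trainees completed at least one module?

6534

By inclusion-exclusion,
N(≥1) = 3525 + 2737 + 2868 + 3223 − 1282 − 1124 − 1582 − 1349 − 1110 − 1414 + 553 + 716 + 507 + 603 − 337 = 6534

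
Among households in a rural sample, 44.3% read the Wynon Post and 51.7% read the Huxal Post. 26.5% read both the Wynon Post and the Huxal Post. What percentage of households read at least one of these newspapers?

69.5%

P(≥1) = 44.3 + 51.7 − 26.5 = 69.5%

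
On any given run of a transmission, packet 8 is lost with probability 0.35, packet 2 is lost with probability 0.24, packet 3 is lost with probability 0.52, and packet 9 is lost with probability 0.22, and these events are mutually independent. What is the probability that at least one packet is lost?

0.8150464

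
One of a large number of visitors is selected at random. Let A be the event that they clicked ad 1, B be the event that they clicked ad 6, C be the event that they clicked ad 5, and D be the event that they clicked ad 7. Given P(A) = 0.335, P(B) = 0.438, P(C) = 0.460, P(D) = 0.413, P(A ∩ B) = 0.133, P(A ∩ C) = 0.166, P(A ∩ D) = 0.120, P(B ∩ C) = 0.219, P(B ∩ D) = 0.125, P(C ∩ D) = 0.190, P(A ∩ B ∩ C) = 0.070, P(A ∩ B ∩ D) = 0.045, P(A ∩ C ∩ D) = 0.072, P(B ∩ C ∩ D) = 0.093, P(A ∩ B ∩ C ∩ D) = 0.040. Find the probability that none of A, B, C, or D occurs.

0.067

Inclusion–exclusion gives
P(A ∪ B ∪ C ∪ D) = 0.335 + 0.438 + 0.460 + 0.413 − 0.133 − 0.166 − 0.120 − 0.219 − 0.125 − 0.190 + 0.070 + 0.045 + 0.072 + 0.093 − 0.040 = 0.933
P(none) = 1 − 0.933 = 0.067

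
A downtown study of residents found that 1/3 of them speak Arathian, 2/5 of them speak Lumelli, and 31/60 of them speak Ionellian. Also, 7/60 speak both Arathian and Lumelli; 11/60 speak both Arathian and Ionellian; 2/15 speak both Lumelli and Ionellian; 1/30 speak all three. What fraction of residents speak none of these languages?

3/20

By inclusion–exclusion:
P(≥1) = 1/3 + 2/5 + 31/60 − 7/60 − 11/60 − 2/15 + 1/30 = 17/20
P(none) = 1 − 17/20 = 3/20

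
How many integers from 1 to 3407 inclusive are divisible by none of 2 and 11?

By inclusion–exclusion:
floor(3407/2) + floor(3407/11) − floor(3407/22) = 1703 + 309 − 154 = 1858
3407 − 1858 = 1549

1549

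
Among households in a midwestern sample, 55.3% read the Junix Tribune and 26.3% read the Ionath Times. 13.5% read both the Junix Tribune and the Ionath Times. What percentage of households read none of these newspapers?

31.9%

Inclusion–exclusion gives
P(at least one) = 55.3 + 26.3 − 13.5 = 68.1%
P(none) = 100% − 68.1% = 31.9%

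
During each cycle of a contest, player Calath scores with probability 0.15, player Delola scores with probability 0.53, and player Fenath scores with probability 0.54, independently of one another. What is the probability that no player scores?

P(none) = (1 − 0.15) × (1 − 0.53) × (1 − 0.54) = 0.85 × 0.47 × 0.46 = 0.18377

0.18377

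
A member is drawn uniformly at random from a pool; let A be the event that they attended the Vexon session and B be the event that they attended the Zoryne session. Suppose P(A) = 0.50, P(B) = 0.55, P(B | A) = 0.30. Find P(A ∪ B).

0.90

P(A ∩ B) = P(A)·P(B|A) = 0.50 × 0.30 = 0.15
By inclusion–exclusion:
P(A ∪ B) = 0.50 + 0.55 − 0.15 = 0.90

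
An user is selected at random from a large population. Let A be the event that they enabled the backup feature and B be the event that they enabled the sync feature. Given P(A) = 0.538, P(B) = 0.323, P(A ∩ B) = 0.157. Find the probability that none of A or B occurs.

P(A ∪ B) = 0.538 + 0.323 − 0.157 = 0.704
P(none) = 1 − 0.704 = 0.296

0.296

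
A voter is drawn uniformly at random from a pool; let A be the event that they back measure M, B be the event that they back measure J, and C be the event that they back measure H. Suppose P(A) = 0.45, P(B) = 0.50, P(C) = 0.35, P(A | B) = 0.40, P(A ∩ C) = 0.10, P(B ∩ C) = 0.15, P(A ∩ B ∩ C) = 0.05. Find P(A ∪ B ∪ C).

0.90

P(A ∩ B) = P(B)·P(A|B) = 0.50 × 0.40 = 0.20
P(A ∪ B ∪ C) = 0.45 + 0.50 + 0.35 − 0.20 − 0.10 − 0.15 + 0.05 = 0.90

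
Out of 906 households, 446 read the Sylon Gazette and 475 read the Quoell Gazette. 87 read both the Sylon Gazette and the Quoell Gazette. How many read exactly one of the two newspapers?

747

N(exactly one) = 446 + 475 − 2·87 = 747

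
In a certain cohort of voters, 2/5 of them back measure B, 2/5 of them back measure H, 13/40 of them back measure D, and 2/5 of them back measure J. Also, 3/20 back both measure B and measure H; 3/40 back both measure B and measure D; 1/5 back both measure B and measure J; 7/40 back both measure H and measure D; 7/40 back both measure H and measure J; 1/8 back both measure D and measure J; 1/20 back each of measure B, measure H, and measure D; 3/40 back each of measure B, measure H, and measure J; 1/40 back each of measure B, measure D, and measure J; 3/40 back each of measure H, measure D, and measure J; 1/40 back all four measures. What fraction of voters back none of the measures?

7/40

Apply inclusion-exclusion:
P(≥1) = 2/5 + 2/5 + 13/40 + 2/5 − 3/20 − 3/40 − 1/5 − 7/40 − 7/40 − 1/8 + 1/20 + 3/40 + 1/40 + 3/40 − 1/40 = 33/40
P(none) = 1 − 33/40 = 7/40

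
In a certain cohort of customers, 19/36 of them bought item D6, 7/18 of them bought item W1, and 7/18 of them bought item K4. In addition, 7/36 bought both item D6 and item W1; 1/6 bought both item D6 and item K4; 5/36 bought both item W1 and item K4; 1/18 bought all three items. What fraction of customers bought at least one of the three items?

31/36

P(union) = 19/36 + 7/18 + 7/18 − 7/36 − 1/6 − 5/36 + 1/18 = 31/36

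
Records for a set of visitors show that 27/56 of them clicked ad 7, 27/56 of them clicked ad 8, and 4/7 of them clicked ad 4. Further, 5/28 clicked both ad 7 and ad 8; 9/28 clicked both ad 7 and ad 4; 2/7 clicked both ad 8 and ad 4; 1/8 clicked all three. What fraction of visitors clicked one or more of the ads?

P(at least one) = 27/56 + 27/56 + 4/7 − 5/28 − 9/28 − 2/7 + 1/8 = 7/8

7/8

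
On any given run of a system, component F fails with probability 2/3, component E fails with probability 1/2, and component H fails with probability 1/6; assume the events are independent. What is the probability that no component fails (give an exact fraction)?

P(none) = (1 − 2/3) × (1 − 1/2) × (1 − 1/6) = 1/3 × 1/2 × 5/6 = 5/36

5/36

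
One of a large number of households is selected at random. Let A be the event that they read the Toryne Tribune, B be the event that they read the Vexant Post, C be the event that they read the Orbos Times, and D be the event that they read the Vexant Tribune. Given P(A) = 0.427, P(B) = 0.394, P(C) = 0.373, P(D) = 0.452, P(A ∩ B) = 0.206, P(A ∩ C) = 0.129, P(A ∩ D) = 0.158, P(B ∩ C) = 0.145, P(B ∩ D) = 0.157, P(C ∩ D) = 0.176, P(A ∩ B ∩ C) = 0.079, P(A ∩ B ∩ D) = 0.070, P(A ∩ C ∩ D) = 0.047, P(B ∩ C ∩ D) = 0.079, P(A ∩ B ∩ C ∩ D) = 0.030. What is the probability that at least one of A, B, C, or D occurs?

0.920

Inclusion–exclusion gives
P(A ∪ B ∪ C ∪ D) = 0.427 + 0.394 + 0.373 + 0.452 − 0.206 − 0.129 − 0.158 − 0.145 − 0.157 − 0.176 + 0.079 + 0.070 + 0.047 + 0.079 − 0.030 = 0.920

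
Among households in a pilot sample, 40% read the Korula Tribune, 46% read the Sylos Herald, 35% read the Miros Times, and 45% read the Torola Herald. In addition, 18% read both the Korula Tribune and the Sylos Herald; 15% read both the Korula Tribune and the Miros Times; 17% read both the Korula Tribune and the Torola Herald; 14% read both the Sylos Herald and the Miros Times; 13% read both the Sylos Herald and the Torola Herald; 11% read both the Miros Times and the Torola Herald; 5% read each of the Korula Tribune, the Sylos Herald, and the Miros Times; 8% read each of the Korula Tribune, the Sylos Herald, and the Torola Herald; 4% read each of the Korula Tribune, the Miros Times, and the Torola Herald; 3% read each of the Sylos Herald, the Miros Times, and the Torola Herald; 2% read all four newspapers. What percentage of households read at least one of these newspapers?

96%

Inclusion–exclusion gives
P(at least one) = 40 + 46 + 35 + 45 − 18 − 15 − 17 − 14 − 13 − 11 + 5 + 8 + 4 + 3 − 2 = 96%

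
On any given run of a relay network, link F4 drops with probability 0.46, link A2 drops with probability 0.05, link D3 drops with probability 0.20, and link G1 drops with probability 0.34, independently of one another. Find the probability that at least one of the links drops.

Independence gives P(none) = ∏(1 − pᵢ).
P(none) = (1 − 0.46) × (1 − 0.05) × (1 − 0.20) × (1 − 0.34) = 0.54 × 0.95 × 0.80 × 0.66 = 0.270864
P(at least one) = 1 − 0.270864 = 0.729136

0.729136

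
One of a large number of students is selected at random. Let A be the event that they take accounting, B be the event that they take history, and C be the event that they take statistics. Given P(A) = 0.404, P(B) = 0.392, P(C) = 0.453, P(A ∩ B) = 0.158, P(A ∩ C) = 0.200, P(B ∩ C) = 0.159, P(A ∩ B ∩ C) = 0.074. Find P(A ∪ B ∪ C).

0.806

P(A ∪ B ∪ C) = 0.404 + 0.392 + 0.453 − 0.158 − 0.200 − 0.159 + 0.074 = 0.806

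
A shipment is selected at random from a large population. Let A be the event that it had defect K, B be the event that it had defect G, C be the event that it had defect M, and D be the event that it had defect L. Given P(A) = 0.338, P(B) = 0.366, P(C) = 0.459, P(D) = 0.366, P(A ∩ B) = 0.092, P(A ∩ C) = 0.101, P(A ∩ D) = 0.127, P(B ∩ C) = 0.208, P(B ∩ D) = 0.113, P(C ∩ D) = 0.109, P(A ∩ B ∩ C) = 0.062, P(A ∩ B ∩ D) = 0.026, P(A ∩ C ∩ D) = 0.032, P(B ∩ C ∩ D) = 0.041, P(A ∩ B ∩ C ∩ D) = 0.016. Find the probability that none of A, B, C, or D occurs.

By inclusion-exclusion,
P(A ∪ B ∪ C ∪ D) = 0.338 + 0.366 + 0.459 + 0.366 − 0.092 − 0.101 − 0.127 − 0.208 − 0.113 − 0.109 + 0.062 + 0.026 + 0.032 + 0.041 − 0.016 = 0.924
P(none) = 1 − 0.924 = 0.076

0.076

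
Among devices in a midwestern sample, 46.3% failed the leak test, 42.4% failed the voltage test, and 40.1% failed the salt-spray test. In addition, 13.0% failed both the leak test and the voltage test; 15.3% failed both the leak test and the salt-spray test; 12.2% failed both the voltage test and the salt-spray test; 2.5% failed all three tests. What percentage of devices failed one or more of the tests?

90.8%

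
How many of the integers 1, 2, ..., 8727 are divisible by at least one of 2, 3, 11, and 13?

floor(8727/2) + floor(8727/3) + floor(8727/11) + floor(8727/13) − floor(8727/6) − floor(8727/22) − floor(8727/26) − floor(8727/33) − floor(8727/39) − floor(8727/143) + floor(8727/66) + floor(8727/78) + floor(8727/286) + floor(8727/429) − floor(8727/858) = 4363 + 2909 + 793 + 671 − 1454 − 396 − 335 − 264 − 223 − 61 + 132 + 111 + 30 + 20 − 10 = 6286

6286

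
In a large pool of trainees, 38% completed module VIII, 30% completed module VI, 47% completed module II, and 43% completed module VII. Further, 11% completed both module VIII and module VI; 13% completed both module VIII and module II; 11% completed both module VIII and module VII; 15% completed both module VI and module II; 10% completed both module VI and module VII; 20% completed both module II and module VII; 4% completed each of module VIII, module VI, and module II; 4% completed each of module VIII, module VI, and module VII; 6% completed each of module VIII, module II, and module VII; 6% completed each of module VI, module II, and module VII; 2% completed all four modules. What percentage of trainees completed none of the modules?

P(≥1) = 38 + 30 + 47 + 43 − 11 − 13 − 11 − 15 − 10 − 20 + 4 + 4 + 6 + 6 − 2 = 96%
P(none) = 100% − 96% = 4%

4%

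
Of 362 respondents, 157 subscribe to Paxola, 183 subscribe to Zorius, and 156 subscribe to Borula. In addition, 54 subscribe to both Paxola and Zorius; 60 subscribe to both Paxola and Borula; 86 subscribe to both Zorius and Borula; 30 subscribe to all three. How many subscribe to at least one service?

N(≥1) = 157 + 183 + 156 − 54 − 60 − 86 + 30 = 326

326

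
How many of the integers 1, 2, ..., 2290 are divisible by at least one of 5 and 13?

Using inclusion–exclusion:
⌊2290/5⌋ + ⌊2290/13⌋ − ⌊2290/65⌋ = 458 + 176 − 35 = 599

599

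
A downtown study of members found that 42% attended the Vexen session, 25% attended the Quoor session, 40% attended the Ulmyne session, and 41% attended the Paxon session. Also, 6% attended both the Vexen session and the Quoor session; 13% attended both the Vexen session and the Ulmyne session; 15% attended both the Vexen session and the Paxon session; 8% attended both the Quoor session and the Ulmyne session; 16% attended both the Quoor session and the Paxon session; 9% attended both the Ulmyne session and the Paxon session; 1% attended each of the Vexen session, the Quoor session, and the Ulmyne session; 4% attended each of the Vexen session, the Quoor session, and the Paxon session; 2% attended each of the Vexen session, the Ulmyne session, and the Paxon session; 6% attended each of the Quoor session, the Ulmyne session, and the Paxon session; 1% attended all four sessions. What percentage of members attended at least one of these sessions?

Apply inclusion-exclusion:
P(≥1) = 42 + 25 + 40 + 41 − 6 − 13 − 15 − 8 − 16 − 9 + 1 + 4 + 2 + 6 − 1 = 93%

93%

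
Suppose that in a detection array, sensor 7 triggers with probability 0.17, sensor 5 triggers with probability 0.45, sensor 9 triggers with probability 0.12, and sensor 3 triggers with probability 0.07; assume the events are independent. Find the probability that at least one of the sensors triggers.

0.6264004

Independence gives P(none) = ∏(1 − pᵢ).
P(none) = (1 − 0.17) × (1 − 0.45) × (1 − 0.12) × (1 − 0.07) = 0.83 × 0.55 × 0.88 × 0.93 = 0.3735996
P(at least one) = 1 − 0.3735996 = 0.6264004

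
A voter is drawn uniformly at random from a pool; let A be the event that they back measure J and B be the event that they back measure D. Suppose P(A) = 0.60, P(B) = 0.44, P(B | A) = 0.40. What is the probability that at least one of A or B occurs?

P(A ∩ B) = P(A)·P(B|A) = 0.60 × 0.40 = 0.24
Inclusion–exclusion gives
P(A ∪ B) = 0.60 + 0.44 − 0.24 = 0.80

0.80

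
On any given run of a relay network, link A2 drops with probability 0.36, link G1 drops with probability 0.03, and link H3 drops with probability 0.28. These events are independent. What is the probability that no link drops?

P(none) = (1 − 0.36) × (1 − 0.03) × (1 − 0.28) = 0.64 × 0.97 × 0.72 = 0.446976

0.446976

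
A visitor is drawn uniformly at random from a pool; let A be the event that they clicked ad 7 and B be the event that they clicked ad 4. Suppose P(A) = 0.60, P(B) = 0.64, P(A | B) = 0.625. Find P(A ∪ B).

0.84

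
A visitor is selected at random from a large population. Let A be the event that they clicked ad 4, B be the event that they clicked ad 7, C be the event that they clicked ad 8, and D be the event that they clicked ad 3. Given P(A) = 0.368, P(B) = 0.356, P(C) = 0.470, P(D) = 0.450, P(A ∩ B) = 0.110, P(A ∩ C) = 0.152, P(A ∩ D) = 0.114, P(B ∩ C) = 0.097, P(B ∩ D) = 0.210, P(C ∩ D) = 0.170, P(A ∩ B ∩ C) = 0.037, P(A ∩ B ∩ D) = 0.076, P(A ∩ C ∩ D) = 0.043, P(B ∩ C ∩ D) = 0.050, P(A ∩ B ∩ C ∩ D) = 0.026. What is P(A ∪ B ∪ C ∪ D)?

By inclusion-exclusion,
P(A ∪ B ∪ C ∪ D) = 0.368 + 0.356 + 0.470 + 0.450 − 0.110 − 0.152 − 0.114 − 0.097 − 0.210 − 0.170 + 0.037 + 0.076 + 0.043 + 0.050 − 0.026 = 0.971

0.971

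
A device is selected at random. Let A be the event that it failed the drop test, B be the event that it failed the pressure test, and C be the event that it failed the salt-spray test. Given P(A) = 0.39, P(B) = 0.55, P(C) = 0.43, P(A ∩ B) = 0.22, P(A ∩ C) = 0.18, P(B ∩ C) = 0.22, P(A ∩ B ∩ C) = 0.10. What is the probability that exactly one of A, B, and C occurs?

Using the inclusion–exclusion count for exactly one event:
P(exactly one) = 0.39 + 0.55 + 0.43 − 2·0.22 − 2·0.18 − 2·0.22 + 3·0.10 = 0.43

0.43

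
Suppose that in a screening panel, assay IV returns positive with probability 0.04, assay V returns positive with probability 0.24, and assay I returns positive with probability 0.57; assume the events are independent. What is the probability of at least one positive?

0.686272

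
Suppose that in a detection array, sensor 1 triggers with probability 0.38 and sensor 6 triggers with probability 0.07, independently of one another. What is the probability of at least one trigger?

P(none) = (1 − 0.38) × (1 − 0.07) = 0.62 × 0.93 = 0.5766
P(at least one) = 1 − 0.5766 = 0.4234

0.4234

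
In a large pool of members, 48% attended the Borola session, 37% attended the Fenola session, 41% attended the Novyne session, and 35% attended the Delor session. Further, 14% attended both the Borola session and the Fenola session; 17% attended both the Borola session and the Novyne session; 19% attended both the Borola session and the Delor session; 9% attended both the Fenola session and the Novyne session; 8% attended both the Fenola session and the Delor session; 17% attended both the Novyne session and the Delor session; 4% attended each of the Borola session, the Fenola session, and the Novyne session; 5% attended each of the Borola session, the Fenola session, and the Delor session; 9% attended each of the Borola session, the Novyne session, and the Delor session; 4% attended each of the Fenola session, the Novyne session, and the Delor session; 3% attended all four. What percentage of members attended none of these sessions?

Inclusion–exclusion gives
P(at least one) = 48 + 37 + 41 + 35 − 14 − 17 − 19 − 9 − 8 − 17 + 4 + 5 + 9 + 4 − 3 = 96%
P(none) = 100% − 96% = 4%

4%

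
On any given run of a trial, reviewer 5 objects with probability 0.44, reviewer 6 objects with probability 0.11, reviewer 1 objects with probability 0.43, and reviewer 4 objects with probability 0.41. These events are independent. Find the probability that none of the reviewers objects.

0.16761192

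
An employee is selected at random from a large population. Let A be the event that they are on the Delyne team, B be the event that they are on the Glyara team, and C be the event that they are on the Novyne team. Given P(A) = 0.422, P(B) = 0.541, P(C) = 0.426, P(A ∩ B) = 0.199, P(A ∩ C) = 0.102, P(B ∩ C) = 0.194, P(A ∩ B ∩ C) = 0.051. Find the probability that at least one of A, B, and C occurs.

By inclusion–exclusion:
P(A ∪ B ∪ C) = 0.422 + 0.541 + 0.426 − 0.199 − 0.102 − 0.194 + 0.051 = 0.945

0.945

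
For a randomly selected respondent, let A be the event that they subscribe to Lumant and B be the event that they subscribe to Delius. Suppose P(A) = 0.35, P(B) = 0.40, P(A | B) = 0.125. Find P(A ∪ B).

P(A ∩ B) = P(B)·P(A|B) = 0.40 × 0.125 = 0.05
Using inclusion–exclusion:
P(A ∪ B) = 0.35 + 0.40 − 0.05 = 0.70

0.70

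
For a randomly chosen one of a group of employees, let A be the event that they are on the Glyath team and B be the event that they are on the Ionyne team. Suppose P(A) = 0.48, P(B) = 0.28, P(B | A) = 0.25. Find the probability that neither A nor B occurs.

0.36

P(A ∩ B) = P(A)·P(B|A) = 0.48 × 0.25 = 0.12
By inclusion-exclusion,
P(A ∪ B) = 0.48 + 0.28 − 0.12 = 0.64
P(none) = 1 − 0.64 = 0.36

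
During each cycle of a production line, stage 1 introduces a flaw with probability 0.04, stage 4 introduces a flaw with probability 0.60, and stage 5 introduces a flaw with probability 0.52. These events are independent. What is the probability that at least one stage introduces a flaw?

Independence gives P(none) = ∏(1 − pᵢ).
P(none) = (1 − 0.04) × (1 − 0.60) × (1 − 0.52) = 0.96 × 0.40 × 0.48 = 0.18432
P(at least one) = 1 − 0.18432 = 0.81568

0.81568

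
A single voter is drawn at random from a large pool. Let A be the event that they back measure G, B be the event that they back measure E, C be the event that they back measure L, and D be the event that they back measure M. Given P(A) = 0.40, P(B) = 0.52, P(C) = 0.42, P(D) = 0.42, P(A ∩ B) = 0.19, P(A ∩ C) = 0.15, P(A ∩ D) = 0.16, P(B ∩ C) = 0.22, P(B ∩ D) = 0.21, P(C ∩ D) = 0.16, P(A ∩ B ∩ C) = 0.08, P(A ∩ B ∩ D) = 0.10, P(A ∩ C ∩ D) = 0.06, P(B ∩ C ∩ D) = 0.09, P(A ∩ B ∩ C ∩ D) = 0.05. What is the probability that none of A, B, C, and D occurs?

0.05

By inclusion-exclusion,
P(A ∪ B ∪ C ∪ D) = 0.40 + 0.52 + 0.42 + 0.42 − 0.19 − 0.15 − 0.16 − 0.22 − 0.21 − 0.16 + 0.08 + 0.10 + 0.06 + 0.09 − 0.05 = 0.95
P(none) = 1 − 0.95 = 0.05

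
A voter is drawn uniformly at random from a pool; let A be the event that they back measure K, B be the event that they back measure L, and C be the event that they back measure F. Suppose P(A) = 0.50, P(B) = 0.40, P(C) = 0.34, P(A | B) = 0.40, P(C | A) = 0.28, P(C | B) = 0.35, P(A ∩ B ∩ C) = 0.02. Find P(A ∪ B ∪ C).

0.82

P(A ∩ B) = P(B)·P(A|B) = 0.40 × 0.40 = 0.16
P(A ∩ C) = P(A)·P(C|A) = 0.50 × 0.28 = 0.14
P(B ∩ C) = P(B)·P(C|B) = 0.40 × 0.35 = 0.14
By inclusion–exclusion:
P(A ∪ B ∪ C) = 0.50 + 0.40 + 0.34 − 0.16 − 0.14 − 0.14 + 0.02 = 0.82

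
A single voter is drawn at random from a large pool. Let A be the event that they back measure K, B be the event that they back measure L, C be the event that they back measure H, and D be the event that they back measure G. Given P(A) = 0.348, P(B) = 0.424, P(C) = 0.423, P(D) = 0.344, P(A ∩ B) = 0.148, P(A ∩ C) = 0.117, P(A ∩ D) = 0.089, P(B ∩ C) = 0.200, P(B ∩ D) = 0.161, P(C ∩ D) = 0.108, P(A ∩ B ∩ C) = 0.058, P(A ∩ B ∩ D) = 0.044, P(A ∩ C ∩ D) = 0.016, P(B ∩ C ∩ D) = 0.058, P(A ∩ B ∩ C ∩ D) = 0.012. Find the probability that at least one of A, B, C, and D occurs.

0.880

Apply inclusion-exclusion:
P(A ∪ B ∪ C ∪ D) = 0.348 + 0.424 + 0.423 + 0.344 − 0.148 − 0.117 − 0.089 − 0.200 − 0.161 − 0.108 + 0.058 + 0.044 + 0.016 + 0.058 − 0.012 = 0.880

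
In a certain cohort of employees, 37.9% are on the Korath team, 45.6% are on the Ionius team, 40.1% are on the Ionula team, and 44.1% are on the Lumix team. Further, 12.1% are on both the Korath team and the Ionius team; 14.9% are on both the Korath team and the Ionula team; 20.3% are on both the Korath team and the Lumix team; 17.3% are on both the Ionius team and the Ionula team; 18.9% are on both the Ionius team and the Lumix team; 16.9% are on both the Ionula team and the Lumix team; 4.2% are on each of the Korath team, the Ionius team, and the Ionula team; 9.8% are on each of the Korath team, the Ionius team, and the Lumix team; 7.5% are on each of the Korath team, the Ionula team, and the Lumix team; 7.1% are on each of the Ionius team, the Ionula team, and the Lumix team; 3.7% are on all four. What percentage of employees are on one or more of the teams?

92.2%

P(at least one) = 37.9 + 45.6 + 40.1 + 44.1 − 12.1 − 14.9 − 20.3 − 17.3 − 18.9 − 16.9 + 4.2 + 9.8 + 7.5 + 7.1 − 3.7 = 92.2%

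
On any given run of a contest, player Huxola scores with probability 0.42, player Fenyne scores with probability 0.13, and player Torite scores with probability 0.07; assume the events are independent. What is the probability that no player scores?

P(none) = (1 − 0.42) × (1 − 0.13) × (1 − 0.07) = 0.58 × 0.87 × 0.93 = 0.469278

0.469278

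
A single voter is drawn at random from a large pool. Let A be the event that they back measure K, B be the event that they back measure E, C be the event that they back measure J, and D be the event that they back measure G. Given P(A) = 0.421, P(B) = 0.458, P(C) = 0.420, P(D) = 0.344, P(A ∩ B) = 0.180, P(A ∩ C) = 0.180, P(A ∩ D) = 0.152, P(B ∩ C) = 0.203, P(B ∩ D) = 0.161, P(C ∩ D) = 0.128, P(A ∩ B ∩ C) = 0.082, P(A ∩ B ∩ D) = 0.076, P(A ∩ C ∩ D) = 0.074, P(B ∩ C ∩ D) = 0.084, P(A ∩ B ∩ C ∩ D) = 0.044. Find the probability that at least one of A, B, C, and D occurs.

P(A ∪ B ∪ C ∪ D) = 0.421 + 0.458 + 0.420 + 0.344 − 0.180 − 0.180 − 0.152 − 0.203 − 0.161 − 0.128 + 0.082 + 0.076 + 0.074 + 0.084 − 0.044 = 0.911

0.911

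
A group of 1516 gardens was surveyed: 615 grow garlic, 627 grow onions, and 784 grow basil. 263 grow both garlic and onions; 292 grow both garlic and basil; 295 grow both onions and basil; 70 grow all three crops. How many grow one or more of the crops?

Apply inclusion-exclusion:
N(≥1) = 615 + 627 + 784 − 263 − 292 − 295 + 70 = 1246

1246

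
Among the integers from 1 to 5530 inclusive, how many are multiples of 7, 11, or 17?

1475

By inclusion–exclusion:
790 + 502 + 325 − 71 − 46 − 29 + 4 = 1475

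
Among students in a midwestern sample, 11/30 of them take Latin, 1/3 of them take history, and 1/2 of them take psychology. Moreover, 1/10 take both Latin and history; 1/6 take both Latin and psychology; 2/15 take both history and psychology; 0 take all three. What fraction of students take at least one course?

By inclusion–exclusion:
P(union) = 11/30 + 1/3 + 1/2 − 1/10 − 1/6 − 2/15 + 0 = 4/5

4/5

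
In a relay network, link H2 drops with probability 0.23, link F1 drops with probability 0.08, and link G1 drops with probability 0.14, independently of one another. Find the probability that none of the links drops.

0.609224

Since the events are independent, P(none) is the product of the individual non-occurrence probabilities.
P(none) = (1 − 0.23) × (1 − 0.08) × (1 − 0.14) = 0.77 × 0.92 × 0.86 = 0.609224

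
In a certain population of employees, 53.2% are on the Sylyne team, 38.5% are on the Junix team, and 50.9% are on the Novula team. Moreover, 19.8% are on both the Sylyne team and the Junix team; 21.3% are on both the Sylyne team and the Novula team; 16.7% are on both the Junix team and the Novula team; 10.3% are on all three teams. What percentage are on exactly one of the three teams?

57.9%

By inclusion–exclusion (exactly-one form):
P(exactly one) = 53.2 + 38.5 + 50.9 − 2·19.8 − 2·21.3 − 2·16.7 + 3·10.3 = 57.9%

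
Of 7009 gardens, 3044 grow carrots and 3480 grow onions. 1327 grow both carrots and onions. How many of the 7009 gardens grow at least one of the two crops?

Inclusion–exclusion gives
|at least one| = 3044 + 3480 − 1327 = 5197

5197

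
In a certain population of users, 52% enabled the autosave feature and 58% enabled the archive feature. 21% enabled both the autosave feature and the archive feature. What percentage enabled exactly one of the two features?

68%

P(exactly one) = 52 + 58 − 2·21 = 68%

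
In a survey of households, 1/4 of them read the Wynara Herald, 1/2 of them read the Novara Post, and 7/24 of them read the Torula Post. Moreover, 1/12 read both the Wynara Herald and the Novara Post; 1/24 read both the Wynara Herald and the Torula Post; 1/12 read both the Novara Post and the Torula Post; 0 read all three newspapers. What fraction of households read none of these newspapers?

Using inclusion–exclusion:
P(≥1) = 1/4 + 1/2 + 7/24 − 1/12 − 1/24 − 1/12 + 0 = 5/6
P(none) = 1 − 5/6 = 1/6

1/6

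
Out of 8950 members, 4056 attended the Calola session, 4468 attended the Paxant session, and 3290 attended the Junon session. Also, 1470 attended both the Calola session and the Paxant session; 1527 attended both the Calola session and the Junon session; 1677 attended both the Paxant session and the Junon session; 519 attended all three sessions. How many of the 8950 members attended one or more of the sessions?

Inclusion–exclusion gives
|at least one| = 4056 + 4468 + 3290 − 1470 − 1527 − 1677 + 519 = 7659

7659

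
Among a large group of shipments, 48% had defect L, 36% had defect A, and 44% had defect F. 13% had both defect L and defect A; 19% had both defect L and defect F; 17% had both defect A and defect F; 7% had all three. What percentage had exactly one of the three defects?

51%

By inclusion–exclusion (exactly-one form):
P(exactly one) = 48 + 36 + 44 − 2·13 − 2·19 − 2·17 + 3·7 = 51%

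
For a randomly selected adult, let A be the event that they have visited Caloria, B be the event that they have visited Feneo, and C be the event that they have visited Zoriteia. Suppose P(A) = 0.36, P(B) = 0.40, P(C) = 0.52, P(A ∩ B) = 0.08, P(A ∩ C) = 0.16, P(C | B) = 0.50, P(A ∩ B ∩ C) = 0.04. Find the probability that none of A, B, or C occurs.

P(B ∩ C) = P(B)·P(C|B) = 0.40 × 0.50 = 0.20
P(A ∪ B ∪ C) = 0.36 + 0.40 + 0.52 − 0.08 − 0.16 − 0.20 + 0.04 = 0.88
P(none) = 1 − 0.88 = 0.12

0.12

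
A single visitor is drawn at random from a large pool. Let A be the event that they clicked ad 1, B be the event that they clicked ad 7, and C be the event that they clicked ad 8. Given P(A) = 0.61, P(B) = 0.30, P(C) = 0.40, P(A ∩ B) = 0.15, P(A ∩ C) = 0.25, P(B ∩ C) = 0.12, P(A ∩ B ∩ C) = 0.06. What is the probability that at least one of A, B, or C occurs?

P(A ∪ B ∪ C) = 0.61 + 0.30 + 0.40 − 0.15 − 0.25 − 0.12 + 0.06 = 0.85

0.85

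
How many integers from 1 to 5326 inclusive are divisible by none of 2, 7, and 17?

2148

Using inclusion–exclusion:
2663 + 760 + 313 − 380 − 156 − 44 + 22 = 3178
5326 − 3178 = 2148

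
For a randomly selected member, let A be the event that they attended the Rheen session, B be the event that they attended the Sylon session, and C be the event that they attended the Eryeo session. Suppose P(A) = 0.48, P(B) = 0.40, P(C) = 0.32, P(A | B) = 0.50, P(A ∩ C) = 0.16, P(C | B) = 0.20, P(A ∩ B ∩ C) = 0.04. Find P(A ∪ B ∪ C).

0.80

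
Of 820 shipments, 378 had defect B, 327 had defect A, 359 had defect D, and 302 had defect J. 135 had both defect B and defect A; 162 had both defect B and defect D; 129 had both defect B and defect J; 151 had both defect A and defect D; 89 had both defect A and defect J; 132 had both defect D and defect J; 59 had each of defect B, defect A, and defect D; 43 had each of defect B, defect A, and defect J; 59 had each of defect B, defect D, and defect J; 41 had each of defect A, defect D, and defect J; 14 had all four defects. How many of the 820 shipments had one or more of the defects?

|at least one| = 378 + 327 + 359 + 302 − 135 − 162 − 129 − 151 − 89 − 132 + 59 + 43 + 59 + 41 − 14 = 756

756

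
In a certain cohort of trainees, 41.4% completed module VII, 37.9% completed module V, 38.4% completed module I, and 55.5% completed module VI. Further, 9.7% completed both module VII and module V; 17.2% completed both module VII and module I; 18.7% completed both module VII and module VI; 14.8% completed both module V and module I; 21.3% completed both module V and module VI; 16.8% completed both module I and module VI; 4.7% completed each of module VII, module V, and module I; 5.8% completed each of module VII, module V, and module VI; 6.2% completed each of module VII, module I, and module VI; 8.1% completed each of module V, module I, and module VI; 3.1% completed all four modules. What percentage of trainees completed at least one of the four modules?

By inclusion–exclusion:
P(at least one) = 41.4 + 37.9 + 38.4 + 55.5 − 9.7 − 17.2 − 18.7 − 14.8 − 21.3 − 16.8 + 4.7 + 5.8 + 6.2 + 8.1 − 3.1 = 96.4%

96.4%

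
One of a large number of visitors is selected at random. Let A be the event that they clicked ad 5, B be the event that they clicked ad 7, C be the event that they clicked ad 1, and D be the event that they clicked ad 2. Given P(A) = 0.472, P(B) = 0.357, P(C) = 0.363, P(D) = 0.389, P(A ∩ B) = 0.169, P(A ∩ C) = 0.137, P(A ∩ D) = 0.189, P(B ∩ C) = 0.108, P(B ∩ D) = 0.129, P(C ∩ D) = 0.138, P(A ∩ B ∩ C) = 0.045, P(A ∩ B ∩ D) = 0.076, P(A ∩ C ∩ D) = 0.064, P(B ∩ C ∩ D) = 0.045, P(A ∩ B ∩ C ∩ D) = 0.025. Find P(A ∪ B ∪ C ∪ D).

By inclusion-exclusion,
P(A ∪ B ∪ C ∪ D) = 0.472 + 0.357 + 0.363 + 0.389 − 0.169 − 0.137 − 0.189 − 0.108 − 0.129 − 0.138 + 0.045 + 0.076 + 0.064 + 0.045 − 0.025 = 0.916

0.916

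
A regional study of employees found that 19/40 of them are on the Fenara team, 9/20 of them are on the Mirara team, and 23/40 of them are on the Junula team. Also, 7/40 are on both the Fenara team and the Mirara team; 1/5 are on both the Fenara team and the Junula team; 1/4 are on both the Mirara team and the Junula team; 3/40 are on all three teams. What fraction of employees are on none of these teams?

1/20

By inclusion-exclusion,
P(union) = 19/40 + 9/20 + 23/40 − 7/40 − 1/5 − 1/4 + 3/40 = 19/20
P(none) = 1 − 19/20 = 1/20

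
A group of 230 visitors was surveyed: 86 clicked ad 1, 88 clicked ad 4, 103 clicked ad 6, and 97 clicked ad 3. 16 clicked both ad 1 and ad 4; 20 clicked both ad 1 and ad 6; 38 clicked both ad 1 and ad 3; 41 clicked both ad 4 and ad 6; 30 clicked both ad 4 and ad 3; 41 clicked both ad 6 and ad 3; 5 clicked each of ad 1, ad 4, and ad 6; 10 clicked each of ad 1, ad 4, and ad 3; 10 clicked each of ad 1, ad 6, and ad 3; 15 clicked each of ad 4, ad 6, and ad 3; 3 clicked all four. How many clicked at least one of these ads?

Inclusion–exclusion gives
|at least one| = 86 + 88 + 103 + 97 − 16 − 20 − 38 − 41 − 30 − 41 + 5 + 10 + 10 + 15 − 3 = 225

225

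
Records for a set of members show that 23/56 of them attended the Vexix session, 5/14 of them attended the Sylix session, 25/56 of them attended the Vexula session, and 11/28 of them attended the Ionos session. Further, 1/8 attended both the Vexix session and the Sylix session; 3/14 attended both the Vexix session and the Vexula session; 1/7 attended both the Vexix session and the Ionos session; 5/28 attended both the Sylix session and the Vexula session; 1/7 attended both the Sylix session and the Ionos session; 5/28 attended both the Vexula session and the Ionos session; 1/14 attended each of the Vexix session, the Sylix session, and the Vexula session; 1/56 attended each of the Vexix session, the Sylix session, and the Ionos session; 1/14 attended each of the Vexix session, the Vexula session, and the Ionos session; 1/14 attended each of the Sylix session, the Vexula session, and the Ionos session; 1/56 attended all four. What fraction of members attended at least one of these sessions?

By inclusion–exclusion:
P(union) = 23/56 + 5/14 + 25/56 + 11/28 − 1/8 − 3/14 − 1/7 − 5/28 − 1/7 − 5/28 + 1/14 + 1/56 + 1/14 + 1/14 − 1/56 = 47/56

47/56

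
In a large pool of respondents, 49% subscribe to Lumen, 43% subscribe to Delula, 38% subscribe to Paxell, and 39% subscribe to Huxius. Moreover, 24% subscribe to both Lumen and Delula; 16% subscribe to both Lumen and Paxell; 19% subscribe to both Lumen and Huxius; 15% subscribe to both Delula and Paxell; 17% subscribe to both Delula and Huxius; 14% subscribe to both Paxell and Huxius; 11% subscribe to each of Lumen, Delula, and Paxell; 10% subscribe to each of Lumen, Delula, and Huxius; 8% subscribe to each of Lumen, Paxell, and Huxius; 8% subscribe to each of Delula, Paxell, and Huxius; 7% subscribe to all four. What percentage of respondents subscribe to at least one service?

P(at least one) = 49 + 43 + 38 + 39 − 24 − 16 − 19 − 15 − 17 − 14 + 11 + 10 + 8 + 8 − 7 = 94%

94%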